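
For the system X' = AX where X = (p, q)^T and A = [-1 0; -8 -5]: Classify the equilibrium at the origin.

stable node

A = [[-1,0],[-8,-5]]; det(A-λI) = λ^2 + 6λ + 5.
λ = -1, -5: both negative.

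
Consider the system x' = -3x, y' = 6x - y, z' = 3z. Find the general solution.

Coefficient matrix A = [[-3, 0, 0], [6, -1, 0], [0, 0, 3]].
det(A - λI) = 0 gives eigenvalues λ = -3, 3, -1.
For λ=-3: eigenvector (1,-3,0).
For λ=3: eigenvector (0,0,1).
For λ=-1: eigenvector (0,1,0).
General solution: c_1e^(-3t)(1,-3,0) + c_2e^(3t)(0,0,1) + c_3e^(-t)(0,1,0).

x(t) = c_1e^(-3t), y(t) = -3c_1e^(-3t) + c_3e^(-t), z(t) = c_2e^(3t)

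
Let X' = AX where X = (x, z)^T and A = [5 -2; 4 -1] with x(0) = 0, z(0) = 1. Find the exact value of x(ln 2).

A = [[5,-2],[4,-1]]; eigenvalues λ = 1, 3.
Eigenvectors: (-1,-2) for λ=1, (1,1) for λ=3.
From the initial condition, c_1 = -1, c_2 = -1.
x(ln 2) = (-1)(2^1)(-1) + (-1)(2^3)(1) = -6.

-6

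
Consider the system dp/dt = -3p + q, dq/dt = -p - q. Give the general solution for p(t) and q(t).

Coefficient matrix A = [[-3, 1], [-1, -1]].
Characteristic polynomial det(A - λI) = λ^2 + 4λ + 4 = 0.
Single eigenvalue λ = -2 with algebraic multiplicity 2.
Eigenvector v = (-1,-1); generalized eigenvector w with (A-λI)w=v is (1,0).
General solution: e^(-2t)[C_1·v + C_2·(t·v + w)].

p(t) = -C_1e^(-2t) - C_2te^(-2t) + C_2e^(-2t), q(t) = -C_1e^(-2t) - C_2te^(-2t)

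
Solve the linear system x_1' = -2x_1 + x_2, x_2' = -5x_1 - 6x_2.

x_1(t) = K_1e^(-4t)cos(t) + K_2e^(-4t)sin(t), x_2(t) = -K_1e^(-4t)sin(t) - 2K_1e^(-4t)cos(t) - 2K_2e^(-4t)sin(t) + K_2e^(-4t)cos(t)

Coefficient matrix A = [[-2, 1], [-5, -6]].
Characteristic polynomial det(A - λI) = λ^2 + 8λ + 17 = 0.
Eigenvalues λ = -4 ± i (complex conjugate pair).
For λ=-4+i: an eigenvector is (1,-2) - i(0,-1) = (1, -2 + i).
A real fundamental pair from Re and Im of e^((-4+i)t)v: X_1 = e^(-4t)(cos(t)·(1,-2) + sin(t)·(0,-1)), X_2 = e^(-4t)(sin(t)·(1,-2) - cos(t)·(0,-1)).
General solution: K_1X_1 + K_2X_2.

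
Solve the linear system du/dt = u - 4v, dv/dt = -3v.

Coefficient matrix A = [[1, -4], [0, -3]].
Characteristic polynomial det(A - λI) = λ^2 + 2λ - 3 = 0.
Eigenvalues λ = 1, -3.
For λ=1: (A-λI) row 1 is [0, -4], so an eigenvector is (-1, 0).
For λ=-3: (A-λI) row 1 is [4, -4], so an eigenvector is (1, 1).
General solution: K_1e^(t)(-1,0) + K_2e^(-3t)(1,1).

u(t) = -K_1e^(t) + K_2e^(-3t), v(t) = K_2e^(-3t)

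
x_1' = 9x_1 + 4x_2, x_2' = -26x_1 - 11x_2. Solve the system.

x_1(t) = -C_1e^(-t)sin(2t) + C_1e^(-t)cos(2t) + C_2e^(-t)sin(2t) + C_2e^(-t)cos(2t), x_2(t) = 2C_1e^(-t)sin(2t) - 3C_1e^(-t)cos(2t) - 3C_2e^(-t)sin(2t) - 2C_2e^(-t)cos(2t)

Coefficient matrix A = [[9, 4], [-26, -11]].
Characteristic polynomial det(A - λI) = λ^2 + 2λ + 5 = 0.
Eigenvalues λ = -1 ± 2i (complex conjugate pair).
For λ=-1+2i: an eigenvector is (1,-3) - i(-1,2) = (1 + i, -3 - 2i).
A real fundamental pair from Re and Im of e^((-1+2i)t)v: X_1 = e^(-t)(cos(2t)·(1,-3) + sin(2t)·(-1,2)), X_2 = e^(-t)(sin(2t)·(1,-3) - cos(2t)·(-1,2)).
General solution: C_1X_1 + C_2X_2.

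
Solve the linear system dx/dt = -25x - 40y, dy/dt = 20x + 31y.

x(t) = 3c_1e^(3t)sin(4t) + c_1e^(3t)cos(4t) + c_2e^(3t)sin(4t) - 3c_2e^(3t)cos(4t), y(t) = -2c_1e^(3t)sin(4t) - c_1e^(3t)cos(4t) - c_2e^(3t)sin(4t) + 2c_2e^(3t)cos(4t)

Coefficient matrix A = [[-25, -40], [20, 31]].
Characteristic polynomial det(A - λI) = λ^2 - 6λ + 25 = 0.
Eigenvalues λ = 3 ± 4i (complex conjugate pair).
For λ=3+4i: an eigenvector is (1,-1) - i(3,-2) = (1 - 3i, -1 + 2i).
A real fundamental pair from Re and Im of e^((3+4i)t)v: X_1 = e^(3t)(cos(4t)·(1,-1) + sin(4t)·(3,-2)), X_2 = e^(3t)(sin(4t)·(1,-1) - cos(4t)·(3,-2)).
General solution: c_1X_1 + c_2X_2.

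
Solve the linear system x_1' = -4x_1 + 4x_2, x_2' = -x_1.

x_1(t) = 2K_1e^(-2t) + 2K_2te^(-2t) - 3K_2e^(-2t), x_2(t) = K_1e^(-2t) + K_2te^(-2t) - K_2e^(-2t)

Coefficient matrix A = [[-4, 4], [-1, 0]].
Characteristic polynomial det(A - λI) = λ^2 + 4λ + 4 = 0.
Single eigenvalue λ = -2 with algebraic multiplicity 2.
Eigenvector v = (2,1); generalized eigenvector w with (A-λI)w=v is (-3,-1).
General solution: e^(-2t)[K_1·v + K_2·(t·v + w)].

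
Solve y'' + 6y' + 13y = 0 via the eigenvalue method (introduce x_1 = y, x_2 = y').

Let x_1 = y, x_2 = y'. Then x_1' = x_2 and x_2' = -13x_1 - 6x_2.
A = [[0,1],[-13,-6]]; det(A-λI) = λ^2 + 6λ + 13.
Eigenvalues λ = -3 ± 2i.

y(t) = C_1e^(-3t)cos(2t) + C_2e^(-3t)sin(2t)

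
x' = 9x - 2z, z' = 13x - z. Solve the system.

Coefficient matrix A = [[9, -2], [13, -1]].
Characteristic polynomial det(A - λI) = λ^2 - 8λ + 17 = 0.
Eigenvalues λ = 4 ± i (complex conjugate pair).
For λ=4+i: an eigenvector is (1,2) - i(1,3) = (1 - i, 2 - 3i).
A real fundamental pair from Re and Im of e^((4+i)t)v: X_1 = e^(4t)(cos(t)·(1,2) + sin(t)·(1,3)), X_2 = e^(4t)(sin(t)·(1,2) - cos(t)·(1,3)).
General solution: c_1X_1 + c_2X_2.

x(t) = c_1e^(4t)sin(t) + c_1e^(4t)cos(t) + c_2e^(4t)sin(t) - c_2e^(4t)cos(t), z(t) = 3c_1e^(4t)sin(t) + 2c_1e^(4t)cos(t) + 2c_2e^(4t)sin(t) - 3c_2e^(4t)cos(t)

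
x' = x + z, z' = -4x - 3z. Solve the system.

Coefficient matrix A = [[1, 1], [-4, -3]].
Characteristic polynomial det(A - λI) = λ^2 + 2λ + 1 = 0.
Single eigenvalue λ = -1 with algebraic multiplicity 2.
Eigenvector v = (1,-2); generalized eigenvector w with (A-λI)w=v is (1,-1).
General solution: e^(-t)[K_1·v + K_2·(t·v + w)].

x(t) = K_1e^(-t) + K_2te^(-t) + K_2e^(-t), z(t) = -2K_1e^(-t) - 2K_2te^(-t) - K_2e^(-t)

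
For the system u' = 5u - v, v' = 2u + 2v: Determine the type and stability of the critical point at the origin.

A = [[5,-1],[2,2]]; det(A-λI) = λ^2 - 7λ + 12.
λ = 3, 4: both positive.

unstable node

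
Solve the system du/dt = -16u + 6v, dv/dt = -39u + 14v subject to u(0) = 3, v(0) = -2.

u(t) = -19e^(-t)sin(3t) + 3e^(-t)cos(3t), v(t) = -49e^(-t)sin(3t) - 2e^(-t)cos(3t)

Coefficient matrix A = [[-16, 6], [-39, 14]].
Characteristic polynomial det(A - λI) = λ^2 + 2λ + 10 = 0.
Eigenvalues λ = -1 ± 3i (complex conjugate pair).
For λ=-1+3i: an eigenvector is (-1,-2) - i(1,3) = (-1 - i, -2 - 3i).
A real fundamental pair from Re and Im of e^((-1+3i)t)v: X_1 = e^(-t)(cos(3t)·(-1,-2) + sin(3t)·(1,3)), X_2 = e^(-t)(sin(3t)·(-1,-2) - cos(3t)·(1,3)).
General solution: C_1X_1 + C_2X_2.
Applying u(0)=3, v(0)=-2 gives C_1=-11, C_2=8.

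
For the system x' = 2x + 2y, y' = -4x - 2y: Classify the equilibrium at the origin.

A = [[2,2],[-4,-2]]; det(A-λI) = λ^2 + 4.
λ = 0 ± 2i: zero real part.

center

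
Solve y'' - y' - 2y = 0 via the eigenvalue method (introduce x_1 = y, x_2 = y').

y(t) = C_1e^(-t) + C_2e^(2t)

Let x_1 = y, x_2 = y'. Then x_1' = x_2 and x_2' = 2x_1 + x_2.
A = [[0,1],[2,1]]; det(A-λI) = λ^2 - λ - 2.
Eigenvalues λ = -1, 2 with eigenvectors (1,-1), (1,2).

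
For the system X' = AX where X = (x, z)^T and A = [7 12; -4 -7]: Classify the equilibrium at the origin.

A = [[7,12],[-4,-7]]; det(A-λI) = λ^2 - 1.
λ = 1, -1: opposite signs.

saddle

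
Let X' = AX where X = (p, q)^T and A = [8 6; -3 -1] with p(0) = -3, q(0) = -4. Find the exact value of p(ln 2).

-404

A = [[8,6],[-3,-1]]; eigenvalues λ = 5, 2.
Eigenvectors: (-2,1) for λ=5, (1,-1) for λ=2.
From the initial condition, c_1 = 7, c_2 = 11.
p(ln 2) = (7)(2^5)(-2) + (11)(2^2)(1) = -404.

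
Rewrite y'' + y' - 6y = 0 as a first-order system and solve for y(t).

y(t) = C_1e^(2t) + C_2e^(-3t)

Let x_1 = y, x_2 = y'. Then x_1' = x_2 and x_2' = 6x_1 - x_2.
A = [[0,1],[6,-1]]; det(A-λI) = λ^2 + λ - 6.
Eigenvalues λ = 2, -3 with eigenvectors (1,2), (1,-3).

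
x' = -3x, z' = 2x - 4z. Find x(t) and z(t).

Coefficient matrix A = [[-3, 0], [2, -4]].
Characteristic polynomial det(A - λI) = λ^2 + 7λ + 12 = 0.
Eigenvalues λ = -3, -4.
For λ=-3: (A-λI) row 2 is [2, -1], so an eigenvector is (-1, -2).
For λ=-4: (A-λI) row 1 is [1, 0], so an eigenvector is (0, -1).
General solution: K_1e^(-3t)(-1,-2) + K_2e^(-4t)(0,-1).

x(t) = -K_1e^(-3t), z(t) = -2K_1e^(-3t) - K_2e^(-4t)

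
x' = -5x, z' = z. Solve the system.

x(t) = -C_2e^(-5t), z(t) = C_1e^(t)

Coefficient matrix A = [[-5, 0], [0, 1]].
Characteristic polynomial det(A - λI) = λ^2 + 4λ - 5 = 0.
Eigenvalues λ = 1, -5.
For λ=1: (A-λI) row 1 is [-6, 0], so an eigenvector is (0, 1).
For λ=-5: (A-λI) row 2 is [0, 6], so an eigenvector is (-1, 0).
General solution: C_1e^(t)(0,1) + C_2e^(-5t)(-1,0).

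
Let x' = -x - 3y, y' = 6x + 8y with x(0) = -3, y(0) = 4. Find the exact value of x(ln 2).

A = [[-1,-3],[6,8]]; eigenvalues λ = 2, 5.
Eigenvectors: (1,-1) for λ=2, (1,-2) for λ=5.
From the initial condition, c_1 = -2, c_2 = -1.
x(ln 2) = (-2)(2^2)(1) + (-1)(2^5)(1) = -40.

-40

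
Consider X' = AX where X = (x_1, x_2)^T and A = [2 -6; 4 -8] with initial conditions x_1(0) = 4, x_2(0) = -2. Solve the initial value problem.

x_1(t) = 18e^(-2t) - 14e^(-4t), x_2(t) = 12e^(-2t) - 14e^(-4t)

Coefficient matrix A = [[2, -6], [4, -8]].
Characteristic polynomial det(A - λI) = λ^2 + 6λ + 8 = 0.
Eigenvalues λ = -2, -4.
For λ=-2: (A-λI) row 1 is [4, -6], so an eigenvector is (-3, -2).
For λ=-4: (A-λI) row 1 is [6, -6], so an eigenvector is (-1, -1).
General solution: K_1e^(-2t)(-3,-2) + K_2e^(-4t)(-1,-1).
Applying x_1(0)=4, x_2(0)=-2 gives K_1=-6, K_2=14.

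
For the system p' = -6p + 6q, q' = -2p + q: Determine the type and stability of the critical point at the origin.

stable node

A = [[-6,6],[-2,1]]; det(A-λI) = λ^2 + 5λ + 6.
λ = -3, -2: both negative.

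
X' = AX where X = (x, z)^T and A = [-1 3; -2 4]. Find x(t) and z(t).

Coefficient matrix A = [[-1, 3], [-2, 4]].
Characteristic polynomial det(A - λI) = λ^2 - 3λ + 2 = 0.
Eigenvalues λ = 2, 1.
For λ=2: (A-λI) row 1 is [-3, 3], so an eigenvector is (1, 1).
For λ=1: (A-λI) row 1 is [-2, 3], so an eigenvector is (-3, -2).
General solution: C_1e^(2t)(1,1) + C_2e^(t)(-3,-2).

x(t) = C_1e^(2t) - 3C_2e^(t), z(t) = C_1e^(2t) - 2C_2e^(t)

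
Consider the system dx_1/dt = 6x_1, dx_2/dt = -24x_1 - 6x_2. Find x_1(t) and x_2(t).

x_1(t) = -C_1e^(6t), x_2(t) = 2C_1e^(6t) - C_2e^(-6t)

Coefficient matrix A = [[6, 0], [-24, -6]].
Characteristic polynomial det(A - λI) = λ^2 - 36 = 0.
Eigenvalues λ = 6, -6.
For λ=6: (A-λI) row 2 is [-24, -12], so an eigenvector is (-1, 2).
For λ=-6: (A-λI) row 1 is [12, 0], so an eigenvector is (0, -1).
General solution: C_1e^(6t)(-1,2) + C_2e^(-6t)(0,-1).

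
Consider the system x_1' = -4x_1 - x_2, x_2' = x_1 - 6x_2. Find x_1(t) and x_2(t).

x_1(t) = -c_1e^(-5t) - c_2te^(-5t) - 2c_2e^(-5t), x_2(t) = -c_1e^(-5t) - c_2te^(-5t) - c_2e^(-5t)

Coefficient matrix A = [[-4, -1], [1, -6]].
Characteristic polynomial det(A - λI) = λ^2 + 10λ + 25 = 0.
Single eigenvalue λ = -5 with algebraic multiplicity 2.
Eigenvector v = (-1,-1); generalized eigenvector w with (A-λI)w=v is (-2,-1).
General solution: e^(-5t)[c_1·v + c_2·(t·v + w)].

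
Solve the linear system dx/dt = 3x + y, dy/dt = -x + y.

Coefficient matrix A = [[3, 1], [-1, 1]].
Characteristic polynomial det(A - λI) = λ^2 - 4λ + 4 = 0.
Single eigenvalue λ = 2 with algebraic multiplicity 2.
Eigenvector v = (1,-1); generalized eigenvector w with (A-λI)w=v is (2,-1).
General solution: e^(2t)[C_1·v + C_2·(t·v + w)].

x(t) = C_1e^(2t) + C_2te^(2t) + 2C_2e^(2t), y(t) = -C_1e^(2t) - C_2te^(2t) - C_2e^(2t)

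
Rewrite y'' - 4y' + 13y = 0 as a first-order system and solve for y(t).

y(t) = c_1e^(2t)cos(3t) + c_2e^(2t)sin(3t)

Let x_1 = y, x_2 = y'. Then x_1' = x_2 and x_2' = -13x_1 + 4x_2.
A = [[0,1],[-13,4]]; det(A-λI) = λ^2 - 4λ + 13.
Eigenvalues λ = 2 ± 3i.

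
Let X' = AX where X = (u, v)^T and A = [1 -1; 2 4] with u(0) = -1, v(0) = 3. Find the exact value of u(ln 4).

A = [[1,-1],[2,4]]; eigenvalues λ = 3, 2.
Eigenvectors: (1,-2) for λ=3, (-1,1) for λ=2.
From the initial condition, c_1 = -2, c_2 = -1.
u(ln 4) = (-2)(4^3)(1) + (-1)(4^2)(-1) = -112.

-112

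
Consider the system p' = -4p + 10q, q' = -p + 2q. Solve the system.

Coefficient matrix A = [[-4, 10], [-1, 2]].
Characteristic polynomial det(A - λI) = λ^2 + 2λ + 2 = 0.
Eigenvalues λ = -1 ± i (complex conjugate pair).
For λ=-1+i: an eigenvector is (-1,0) - i(3,1) = (-1 - 3i, 0 - i).
A real fundamental pair from Re and Im of e^((-1+i)t)v: X_1 = e^(-t)(cos(t)·(-1,0) + sin(t)·(3,1)), X_2 = e^(-t)(sin(t)·(-1,0) - cos(t)·(3,1)).
General solution: K_1X_1 + K_2X_2.

p(t) = 3K_1e^(-t)sin(t) - K_1e^(-t)cos(t) - K_2e^(-t)sin(t) - 3K_2e^(-t)cos(t), q(t) = K_1e^(-t)sin(t) - K_2e^(-t)cos(t)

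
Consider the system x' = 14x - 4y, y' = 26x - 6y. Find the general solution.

x(t) = K_1e^(4t)sin(2t) + K_1e^(4t)cos(2t) + K_2e^(4t)sin(2t) - K_2e^(4t)cos(2t), y(t) = 3K_1e^(4t)sin(2t) + 2K_1e^(4t)cos(2t) + 2K_2e^(4t)sin(2t) - 3K_2e^(4t)cos(2t)

Coefficient matrix A = [[14, -4], [26, -6]].
Characteristic polynomial det(A - λI) = λ^2 - 8λ + 20 = 0.
Eigenvalues λ = 4 ± 2i (complex conjugate pair).
For λ=4+2i: an eigenvector is (1,2) - i(1,3) = (1 - i, 2 - 3i).
A real fundamental pair from Re and Im of e^((4+2i)t)v: X_1 = e^(4t)(cos(2t)·(1,2) + sin(2t)·(1,3)), X_2 = e^(4t)(sin(2t)·(1,2) - cos(2t)·(1,3)).
General solution: K_1X_1 + K_2X_2.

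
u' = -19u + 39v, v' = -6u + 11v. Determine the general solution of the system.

u(t) = -3c_1e^(-4t)sin(3t) - 2c_1e^(-4t)cos(3t) - 2c_2e^(-4t)sin(3t) + 3c_2e^(-4t)cos(3t), v(t) = -c_1e^(-4t)sin(3t) - c_1e^(-4t)cos(3t) - c_2e^(-4t)sin(3t) + c_2e^(-4t)cos(3t)

Coefficient matrix A = [[-19, 39], [-6, 11]].
Characteristic polynomial det(A - λI) = λ^2 + 8λ + 25 = 0.
Eigenvalues λ = -4 ± 3i (complex conjugate pair).
For λ=-4+3i: an eigenvector is (-2,-1) - i(-3,-1) = (-2 + 3i, -1 + i).
A real fundamental pair from Re and Im of e^((-4+3i)t)v: X_1 = e^(-4t)(cos(3t)·(-2,-1) + sin(3t)·(-3,-1)), X_2 = e^(-4t)(sin(3t)·(-2,-1) - cos(3t)·(-3,-1)).
General solution: c_1X_1 + c_2X_2.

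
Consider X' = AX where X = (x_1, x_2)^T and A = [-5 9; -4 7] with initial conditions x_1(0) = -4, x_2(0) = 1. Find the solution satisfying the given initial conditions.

x_1(t) = 33te^(t) - 4e^(t), x_2(t) = 22te^(t) + e^(t)

Coefficient matrix A = [[-5, 9], [-4, 7]].
Characteristic polynomial det(A - λI) = λ^2 - 2λ + 1 = 0.
Single eigenvalue λ = 1 with algebraic multiplicity 2.
Eigenvector v = (3,2); generalized eigenvector w with (A-λI)w=v is (1,1).
General solution: e^(t)[K_1·v + K_2·(t·v + w)].
Applying x_1(0)=-4, x_2(0)=1 gives K_1=-5, K_2=11.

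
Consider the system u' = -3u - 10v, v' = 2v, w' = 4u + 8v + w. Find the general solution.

u(t) = C_1e^(-3t) - 2C_2e^(2t), v(t) = C_2e^(2t), w(t) = -C_1e^(-3t) + C_3e^(t)

Coefficient matrix A = [[-3, -10, 0], [0, 2, 0], [4, 8, 1]].
det(A - λI) = 0 gives eigenvalues λ = -3, 2, 1.
For λ=-3: eigenvector (1,0,-1).
For λ=2: eigenvector (-2,1,0).
For λ=1: eigenvector (0,0,1).
General solution: C_1e^(-3t)(1,0,-1) + C_2e^(2t)(-2,1,0) + C_3e^(t)(0,0,1).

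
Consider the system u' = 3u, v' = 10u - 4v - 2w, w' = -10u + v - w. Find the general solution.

Coefficient matrix A = [[3, 0, 0], [10, -4, -2], [-10, 1, -1]].
det(A - λI) = 0 gives eigenvalues λ = -3, -2, 3.
For λ=-3: eigenvector (0,-2,1).
For λ=-2: eigenvector (0,-1,1).
For λ=3: eigenvector (1,2,-2).
General solution: C_1e^(-3t)(0,-2,1) + C_2e^(-2t)(0,-1,1) + C_3e^(3t)(1,2,-2).

u(t) = C_3e^(3t), v(t) = -2C_1e^(-3t) - C_2e^(-2t) + 2C_3e^(3t), w(t) = C_1e^(-3t) + C_2e^(-2t) - 2C_3e^(3t)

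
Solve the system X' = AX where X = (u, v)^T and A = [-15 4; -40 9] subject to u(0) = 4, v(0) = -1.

u(t) = -13e^(-3t)sin(4t) + 4e^(-3t)cos(4t), v(t) = -43e^(-3t)sin(4t) - e^(-3t)cos(4t)

Coefficient matrix A = [[-15, 4], [-40, 9]].
Characteristic polynomial det(A - λI) = λ^2 + 6λ + 25 = 0.
Eigenvalues λ = -3 ± 4i (complex conjugate pair).
For λ=-3+4i: an eigenvector is (0,1) - i(1,3) = (0 - i, 1 - 3i).
A real fundamental pair from Re and Im of e^((-3+4i)t)v: X_1 = e^(-3t)(cos(4t)·(0,1) + sin(4t)·(1,3)), X_2 = e^(-3t)(sin(4t)·(0,1) - cos(4t)·(1,3)).
General solution: K_1X_1 + K_2X_2.
Applying u(0)=4, v(0)=-1 gives K_1=-13, K_2=-4.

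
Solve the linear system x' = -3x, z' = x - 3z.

x(t) = -K_2e^(-3t), z(t) = -K_1e^(-3t) - K_2te^(-3t) + 2K_2e^(-3t)

Coefficient matrix A = [[-3, 0], [1, -3]].
Characteristic polynomial det(A - λI) = λ^2 + 6λ + 9 = 0.
Single eigenvalue λ = -3 with algebraic multiplicity 2.
Eigenvector v = (0,-1); generalized eigenvector w with (A-λI)w=v is (-1,2).
General solution: e^(-3t)[K_1·v + K_2·(t·v + w)].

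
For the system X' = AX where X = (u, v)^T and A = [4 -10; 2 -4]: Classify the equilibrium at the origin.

center

A = [[4,-10],[2,-4]]; det(A-λI) = λ^2 + 4.
λ = 0 ± 2i: zero real part.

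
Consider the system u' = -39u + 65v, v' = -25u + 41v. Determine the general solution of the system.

u(t) = -2C_1e^(t)sin(5t) - 3C_1e^(t)cos(5t) - 3C_2e^(t)sin(5t) + 2C_2e^(t)cos(5t), v(t) = -C_1e^(t)sin(5t) - 2C_1e^(t)cos(5t) - 2C_2e^(t)sin(5t) + C_2e^(t)cos(5t)

Coefficient matrix A = [[-39, 65], [-25, 41]].
Characteristic polynomial det(A - λI) = λ^2 - 2λ + 26 = 0.
Eigenvalues λ = 1 ± 5i (complex conjugate pair).
For λ=1+5i: an eigenvector is (-3,-2) - i(-2,-1) = (-3 + 2i, -2 + i).
A real fundamental pair from Re and Im of e^((1+5i)t)v: X_1 = e^(t)(cos(5t)·(-3,-2) + sin(5t)·(-2,-1)), X_2 = e^(t)(sin(5t)·(-3,-2) - cos(5t)·(-2,-1)).
General solution: C_1X_1 + C_2X_2.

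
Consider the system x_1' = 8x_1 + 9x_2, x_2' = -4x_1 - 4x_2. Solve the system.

x_1(t) = -3K_1e^(2t) - 3K_2te^(2t) + K_2e^(2t), x_2(t) = 2K_1e^(2t) + 2K_2te^(2t) - K_2e^(2t)

Coefficient matrix A = [[8, 9], [-4, -4]].
Characteristic polynomial det(A - λI) = λ^2 - 4λ + 4 = 0.
Single eigenvalue λ = 2 with algebraic multiplicity 2.
Eigenvector v = (-3,2); generalized eigenvector w with (A-λI)w=v is (1,-1).
General solution: e^(2t)[K_1·v + K_2·(t·v + w)].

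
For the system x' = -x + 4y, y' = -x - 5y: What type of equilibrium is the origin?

stable improper node

A = [[-1,4],[-1,-5]]; det(A-λI) = λ^2 + 6λ + 9.
repeated λ = -3 with a single eigenvector.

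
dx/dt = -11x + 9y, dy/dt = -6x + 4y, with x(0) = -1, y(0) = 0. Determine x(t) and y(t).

x(t) = 2e^(-2t) - 3e^(-5t), y(t) = 2e^(-2t) - 2e^(-5t)

Coefficient matrix A = [[-11, 9], [-6, 4]].
Characteristic polynomial det(A - λI) = λ^2 + 7λ + 10 = 0.
Eigenvalues λ = -2, -5.
For λ=-2: (A-λI) row 1 is [-9, 9], so an eigenvector is (1, 1).
For λ=-5: (A-λI) row 1 is [-6, 9], so an eigenvector is (-3, -2).
General solution: C_1e^(-2t)(1,1) + C_2e^(-5t)(-3,-2).
Applying x(0)=-1, y(0)=0 gives C_1=2, C_2=1.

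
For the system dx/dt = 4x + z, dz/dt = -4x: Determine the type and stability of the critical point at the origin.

unstable improper node

A = [[4,1],[-4,0]]; det(A-λI) = λ^2 - 4λ + 4.
repeated λ = 2 with a single eigenvector.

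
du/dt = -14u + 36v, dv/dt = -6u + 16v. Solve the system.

Coefficient matrix A = [[-14, 36], [-6, 16]].
Characteristic polynomial det(A - λI) = λ^2 - 2λ - 8 = 0.
Eigenvalues λ = 4, -2.
For λ=4: (A-λI) row 1 is [-18, 36], so an eigenvector is (2, 1).
For λ=-2: (A-λI) row 1 is [-12, 36], so an eigenvector is (3, 1).
General solution: K_1e^(4t)(2,1) + K_2e^(-2t)(3,1).

u(t) = 2K_1e^(4t) + 3K_2e^(-2t), v(t) = K_1e^(4t) + K_2e^(-2t)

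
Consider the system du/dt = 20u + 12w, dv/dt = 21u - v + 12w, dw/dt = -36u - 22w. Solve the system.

u(t) = 2c_1e^(2t) + c_2e^(-4t), v(t) = 2c_1e^(2t) + c_2e^(-4t) - c_3e^(-t), w(t) = -3c_1e^(2t) - 2c_2e^(-4t)

Coefficient matrix A = [[20, 0, 12], [21, -1, 12], [-36, 0, -22]].
det(A - λI) = 0 gives eigenvalues λ = 2, -4, -1.
For λ=2: eigenvector (2,2,-3).
For λ=-4: eigenvector (1,1,-2).
For λ=-1: eigenvector (0,-1,0).
General solution: c_1e^(2t)(2,2,-3) + c_2e^(-4t)(1,1,-2) + c_3e^(-t)(0,-1,0).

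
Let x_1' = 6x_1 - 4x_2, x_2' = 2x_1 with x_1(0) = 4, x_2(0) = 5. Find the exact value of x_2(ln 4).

-160

A = [[6,-4],[2,0]]; eigenvalues λ = 4, 2.
Eigenvectors: (2,1) for λ=4, (-1,-1) for λ=2.
From the initial condition, c_1 = -1, c_2 = -6.
x_2(ln 4) = (-1)(4^4)(1) + (-6)(4^2)(-1) = -160.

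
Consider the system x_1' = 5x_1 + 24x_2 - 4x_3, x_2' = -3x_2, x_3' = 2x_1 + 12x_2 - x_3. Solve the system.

Coefficient matrix A = [[5, 24, -4], [0, -3, 0], [2, 12, -1]].
det(A - λI) = 0 gives eigenvalues λ = 3, -3, 1.
For λ=3: eigenvector (2,0,1).
For λ=-3: eigenvector (-4,1,-2).
For λ=1: eigenvector (-1,0,-1).
General solution: c_1e^(3t)(2,0,1) + c_2e^(-3t)(-4,1,-2) + c_3e^(t)(-1,0,-1).

x_1(t) = 2c_1e^(3t) - 4c_2e^(-3t) - c_3e^(t), x_2(t) = c_2e^(-3t), x_3(t) = c_1e^(3t) - 2c_2e^(-3t) - c_3e^(t)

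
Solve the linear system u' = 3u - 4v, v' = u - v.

u(t) = -2K_1e^(t) - 2K_2te^(t) - 3K_2e^(t), v(t) = -K_1e^(t) - K_2te^(t) - K_2e^(t)

Coefficient matrix A = [[3, -4], [1, -1]].
Characteristic polynomial det(A - λI) = λ^2 - 2λ + 1 = 0.
Single eigenvalue λ = 1 with algebraic multiplicity 2.
Eigenvector v = (-2,-1); generalized eigenvector w with (A-λI)w=v is (-3,-1).
General solution: e^(t)[K_1·v + K_2·(t·v + w)].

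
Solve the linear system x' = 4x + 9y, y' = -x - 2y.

Coefficient matrix A = [[4, 9], [-1, -2]].
Characteristic polynomial det(A - λI) = λ^2 - 2λ + 1 = 0.
Single eigenvalue λ = 1 with algebraic multiplicity 2.
Eigenvector v = (3,-1); generalized eigenvector w with (A-λI)w=v is (-2,1).
General solution: e^(t)[K_1·v + K_2·(t·v + w)].

x(t) = 3K_1e^(t) + 3K_2te^(t) - 2K_2e^(t), y(t) = -K_1e^(t) - K_2te^(t) + K_2e^(t)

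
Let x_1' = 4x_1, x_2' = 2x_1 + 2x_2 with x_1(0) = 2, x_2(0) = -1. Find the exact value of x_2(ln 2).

A = [[4,0],[2,2]]; eigenvalues λ = 2, 4.
Eigenvectors: (0,1) for λ=2, (-1,-1) for λ=4.
From the initial condition, c_1 = -3, c_2 = -2.
x_2(ln 2) = (-3)(2^2)(1) + (-2)(2^4)(-1) = 20.

20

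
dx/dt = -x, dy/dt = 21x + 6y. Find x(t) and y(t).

x(t) = -K_2e^(-t), y(t) = -K_1e^(6t) + 3K_2e^(-t)

Coefficient matrix A = [[-1, 0], [21, 6]].
Characteristic polynomial det(A - λI) = λ^2 - 5λ - 6 = 0.
Eigenvalues λ = 6, -1.
For λ=6: (A-λI) row 1 is [-7, 0], so an eigenvector is (0, -1).
For λ=-1: (A-λI) row 2 is [21, 7], so an eigenvector is (-1, 3).
General solution: K_1e^(6t)(0,-1) + K_2e^(-t)(-1,3).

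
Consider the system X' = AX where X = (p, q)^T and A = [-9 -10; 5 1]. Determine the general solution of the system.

p(t) = -K_1e^(-4t)sin(5t) - K_1e^(-4t)cos(5t) - K_2e^(-4t)sin(5t) + K_2e^(-4t)cos(5t), q(t) = K_1e^(-4t)cos(5t) + K_2e^(-4t)sin(5t)

Coefficient matrix A = [[-9, -10], [5, 1]].
Characteristic polynomial det(A - λI) = λ^2 + 8λ + 41 = 0.
Eigenvalues λ = -4 ± 5i (complex conjugate pair).
For λ=-4+5i: an eigenvector is (-1,1) - i(-1,0) = (-1 + i, 1).
A real fundamental pair from Re and Im of e^((-4+5i)t)v: X_1 = e^(-4t)(cos(5t)·(-1,1) + sin(5t)·(-1,0)), X_2 = e^(-4t)(sin(5t)·(-1,1) - cos(5t)·(-1,0)).
General solution: K_1X_1 + K_2X_2.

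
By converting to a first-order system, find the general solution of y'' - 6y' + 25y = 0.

Let x_1 = y, x_2 = y'. Then x_1' = x_2 and x_2' = -25x_1 + 6x_2.
A = [[0,1],[-25,6]]; det(A-λI) = λ^2 - 6λ + 25.
Eigenvalues λ = 3 ± 4i.

y(t) = c_1e^(3t)cos(4t) + c_2e^(3t)sin(4t)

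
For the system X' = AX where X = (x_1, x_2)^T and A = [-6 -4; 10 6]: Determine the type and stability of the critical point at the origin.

center

A = [[-6,-4],[10,6]]; det(A-λI) = λ^2 + 4.
λ = 0 ± 2i: zero real part.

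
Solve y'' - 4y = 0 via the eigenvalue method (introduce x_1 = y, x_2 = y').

y(t) = K_1e^(-2t) + K_2e^(2t)

Let x_1 = y, x_2 = y'. Then x_1' = x_2 and x_2' = 4x_1.
A = [[0,1],[4,0]]; det(A-λI) = λ^2 - 4.
Eigenvalues λ = -2, 2 with eigenvectors (1,-2), (1,2).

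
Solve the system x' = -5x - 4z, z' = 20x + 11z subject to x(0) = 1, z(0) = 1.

Coefficient matrix A = [[-5, -4], [20, 11]].
Characteristic polynomial det(A - λI) = λ^2 - 6λ + 25 = 0.
Eigenvalues λ = 3 ± 4i (complex conjugate pair).
For λ=3+4i: an eigenvector is (1,-2) - i(0,1) = (1, -2 - i).
A real fundamental pair from Re and Im of e^((3+4i)t)v: X_1 = e^(3t)(cos(4t)·(1,-2) + sin(4t)·(0,1)), X_2 = e^(3t)(sin(4t)·(1,-2) - cos(4t)·(0,1)).
General solution: C_1X_1 + C_2X_2.
Applying x(0)=1, z(0)=1 gives C_1=1, C_2=-3.

x(t) = -3e^(3t)sin(4t) + e^(3t)cos(4t), z(t) = 7e^(3t)sin(4t) + e^(3t)cos(4t)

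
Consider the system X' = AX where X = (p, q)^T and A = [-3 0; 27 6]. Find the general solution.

Coefficient matrix A = [[-3, 0], [27, 6]].
Characteristic polynomial det(A - λI) = λ^2 - 3λ - 18 = 0.
Eigenvalues λ = -3, 6.
For λ=-3: (A-λI) row 2 is [27, 9], so an eigenvector is (1, -3).
For λ=6: (A-λI) row 1 is [-9, 0], so an eigenvector is (0, 1).
General solution: c_1e^(-3t)(1,-3) + c_2e^(6t)(0,1).

p(t) = c_1e^(-3t), q(t) = -3c_1e^(-3t) + c_2e^(6t)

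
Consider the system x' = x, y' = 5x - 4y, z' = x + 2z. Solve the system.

x(t) = C_1e^(t), y(t) = C_1e^(t) + C_3e^(-4t), z(t) = -C_1e^(t) + C_2e^(2t)

Coefficient matrix A = [[1, 0, 0], [5, -4, 0], [1, 0, 2]].
det(A - λI) = 0 gives eigenvalues λ = 1, 2, -4.
For λ=1: eigenvector (1,1,-1).
For λ=2: eigenvector (0,0,1).
For λ=-4: eigenvector (0,1,0).
General solution: C_1e^(t)(1,1,-1) + C_2e^(2t)(0,0,1) + C_3e^(-4t)(0,1,0).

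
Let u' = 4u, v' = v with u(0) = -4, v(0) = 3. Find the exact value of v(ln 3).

A = [[4,0],[0,1]]; eigenvalues λ = 1, 4.
Eigenvectors: (0,1) for λ=1, (-1,0) for λ=4.
From the initial condition, c_1 = 3, c_2 = 4.
v(ln 3) = (3)(3^1)(1) + (4)(3^4)(0) = 9.

9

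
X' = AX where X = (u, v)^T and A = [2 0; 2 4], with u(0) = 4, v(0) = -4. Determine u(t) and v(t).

Coefficient matrix A = [[2, 0], [2, 4]].
Characteristic polynomial det(A - λI) = λ^2 - 6λ + 8 = 0.
Eigenvalues λ = 4, 2.
For λ=4: (A-λI) row 1 is [-2, 0], so an eigenvector is (0, -1).
For λ=2: (A-λI) row 2 is [2, 2], so an eigenvector is (-1, 1).
General solution: K_1e^(4t)(0,-1) + K_2e^(2t)(-1,1).
Applying u(0)=4, v(0)=-4 gives K_1=0, K_2=-4.

u(t) = 4e^(2t), v(t) = -4e^(2t)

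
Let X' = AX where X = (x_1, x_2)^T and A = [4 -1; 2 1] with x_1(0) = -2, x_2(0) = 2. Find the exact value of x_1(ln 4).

-320

A = [[4,-1],[2,1]]; eigenvalues λ = 2, 3.
Eigenvectors: (1,2) for λ=2, (1,1) for λ=3.
From the initial condition, c_1 = 4, c_2 = -6.
x_1(ln 4) = (4)(4^2)(1) + (-6)(4^3)(1) = -320.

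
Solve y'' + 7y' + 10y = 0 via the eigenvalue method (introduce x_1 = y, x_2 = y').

Let x_1 = y, x_2 = y'. Then x_1' = x_2 and x_2' = -10x_1 - 7x_2.
A = [[0,1],[-10,-7]]; det(A-λI) = λ^2 + 7λ + 10.
Eigenvalues λ = -5, -2 with eigenvectors (1,-5), (1,-2).

y(t) = K_1e^(-5t) + K_2e^(-2t)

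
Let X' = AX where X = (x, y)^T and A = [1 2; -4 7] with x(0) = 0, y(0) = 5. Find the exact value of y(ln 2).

A = [[1,2],[-4,7]]; eigenvalues λ = 3, 5.
Eigenvectors: (1,1) for λ=3, (1,2) for λ=5.
From the initial condition, c_1 = -5, c_2 = 5.
y(ln 2) = (-5)(2^3)(1) + (5)(2^5)(2) = 280.

280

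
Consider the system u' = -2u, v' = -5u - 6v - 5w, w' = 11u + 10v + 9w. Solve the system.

u(t) = C_1e^(-2t), v(t) = C_2e^(4t) + C_3e^(-t), w(t) = -C_1e^(-2t) - 2C_2e^(4t) - C_3e^(-t)

Coefficient matrix A = [[-2, 0, 0], [-5, -6, -5], [11, 10, 9]].
det(A - λI) = 0 gives eigenvalues λ = -2, 4, -1.
For λ=-2: eigenvector (1,0,-1).
For λ=4: eigenvector (0,1,-2).
For λ=-1: eigenvector (0,1,-1).
General solution: C_1e^(-2t)(1,0,-1) + C_2e^(4t)(0,1,-2) + C_3e^(-t)(0,1,-1).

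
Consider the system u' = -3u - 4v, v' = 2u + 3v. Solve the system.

u(t) = -K_1e^(t) - 2K_2e^(-t), v(t) = K_1e^(t) + K_2e^(-t)

Coefficient matrix A = [[-3, -4], [2, 3]].
Characteristic polynomial det(A - λI) = λ^2 - 1 = 0.
Eigenvalues λ = 1, -1.
For λ=1: (A-λI) row 1 is [-4, -4], so an eigenvector is (-1, 1).
For λ=-1: (A-λI) row 1 is [-2, -4], so an eigenvector is (-2, 1).
General solution: K_1e^(t)(-1,1) + K_2e^(-t)(-2,1).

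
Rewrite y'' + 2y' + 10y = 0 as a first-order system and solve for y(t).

y(t) = c_1e^(-t)cos(3t) + c_2e^(-t)sin(3t)

Let x_1 = y, x_2 = y'. Then x_1' = x_2 and x_2' = -10x_1 - 2x_2.
A = [[0,1],[-10,-2]]; det(A-λI) = λ^2 + 2λ + 10.
Eigenvalues λ = -1 ± 3i.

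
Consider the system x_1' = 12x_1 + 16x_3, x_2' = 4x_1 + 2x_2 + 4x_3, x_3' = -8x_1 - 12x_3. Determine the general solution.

x_1(t) = C_1e^(-4t) + 2C_3e^(4t), x_2(t) = C_2e^(2t) + 2C_3e^(4t), x_3(t) = -C_1e^(-4t) - C_3e^(4t)

Coefficient matrix A = [[12, 0, 16], [4, 2, 4], [-8, 0, -12]].
det(A - λI) = 0 gives eigenvalues λ = -4, 2, 4.
For λ=-4: eigenvector (1,0,-1).
For λ=2: eigenvector (0,1,0).
For λ=4: eigenvector (2,2,-1).
General solution: C_1e^(-4t)(1,0,-1) + C_2e^(2t)(0,1,0) + C_3e^(4t)(2,2,-1).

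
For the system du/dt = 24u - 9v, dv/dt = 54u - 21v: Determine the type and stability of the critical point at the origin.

A = [[24,-9],[54,-21]]; det(A-λI) = λ^2 - 3λ - 18.
λ = 6, -3: opposite signs.

saddle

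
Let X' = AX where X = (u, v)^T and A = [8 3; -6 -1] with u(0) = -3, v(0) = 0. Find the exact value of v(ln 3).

A = [[8,3],[-6,-1]]; eigenvalues λ = 2, 5.
Eigenvectors: (1,-2) for λ=2, (-1,1) for λ=5.
From the initial condition, c_1 = 3, c_2 = 6.
v(ln 3) = (3)(3^2)(-2) + (6)(3^5)(1) = 1404.

1404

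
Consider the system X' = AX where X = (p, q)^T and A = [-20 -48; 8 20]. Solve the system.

Coefficient matrix A = [[-20, -48], [8, 20]].
Characteristic polynomial det(A - λI) = λ^2 - 16 = 0.
Eigenvalues λ = 4, -4.
For λ=4: (A-λI) row 1 is [-24, -48], so an eigenvector is (2, -1).
For λ=-4: (A-λI) row 1 is [-16, -48], so an eigenvector is (3, -1).
General solution: K_1e^(4t)(2,-1) + K_2e^(-4t)(3,-1).

p(t) = 2K_1e^(4t) + 3K_2e^(-4t), q(t) = -K_1e^(4t) - K_2e^(-4t)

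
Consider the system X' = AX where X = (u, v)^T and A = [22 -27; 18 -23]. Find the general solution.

u(t) = C_1e^(-5t) - 3C_2e^(4t), v(t) = C_1e^(-5t) - 2C_2e^(4t)

Coefficient matrix A = [[22, -27], [18, -23]].
Characteristic polynomial det(A - λI) = λ^2 + λ - 20 = 0.
Eigenvalues λ = -5, 4.
For λ=-5: (A-λI) row 1 is [27, -27], so an eigenvector is (1, 1).
For λ=4: (A-λI) row 1 is [18, -27], so an eigenvector is (-3, -2).
General solution: C_1e^(-5t)(1,1) + C_2e^(4t)(-3,-2).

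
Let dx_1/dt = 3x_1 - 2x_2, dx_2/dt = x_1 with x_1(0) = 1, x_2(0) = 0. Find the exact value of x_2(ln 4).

A = [[3,-2],[1,0]]; eigenvalues λ = 1, 2.
Eigenvectors: (-1,-1) for λ=1, (2,1) for λ=2.
From the initial condition, c_1 = 1, c_2 = 1.
x_2(ln 4) = (1)(4^1)(-1) + (1)(4^2)(1) = 12.

12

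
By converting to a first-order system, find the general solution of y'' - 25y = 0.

y(t) = K_1e^(-5t) + K_2e^(5t)

Let x_1 = y, x_2 = y'. Then x_1' = x_2 and x_2' = 25x_1.
A = [[0,1],[25,0]]; det(A-λI) = λ^2 - 25.
Eigenvalues λ = -5, 5 with eigenvectors (1,-5), (1,5).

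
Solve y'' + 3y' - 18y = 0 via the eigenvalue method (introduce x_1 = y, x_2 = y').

Let x_1 = y, x_2 = y'. Then x_1' = x_2 and x_2' = 18x_1 - 3x_2.
A = [[0,1],[18,-3]]; det(A-λI) = λ^2 + 3λ - 18.
Eigenvalues λ = 3, -6 with eigenvectors (1,3), (1,-6).

y(t) = C_1e^(3t) + C_2e^(-6t)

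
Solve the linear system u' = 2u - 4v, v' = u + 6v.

u(t) = 2K_1e^(4t) + 2K_2te^(4t) + K_2e^(4t), v(t) = -K_1e^(4t) - K_2te^(4t) - K_2e^(4t)

Coefficient matrix A = [[2, -4], [1, 6]].
Characteristic polynomial det(A - λI) = λ^2 - 8λ + 16 = 0.
Single eigenvalue λ = 4 with algebraic multiplicity 2.
Eigenvector v = (2,-1); generalized eigenvector w with (A-λI)w=v is (1,-1).
General solution: e^(4t)[K_1·v + K_2·(t·v + w)].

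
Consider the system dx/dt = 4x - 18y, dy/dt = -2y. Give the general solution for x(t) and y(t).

Coefficient matrix A = [[4, -18], [0, -2]].
Characteristic polynomial det(A - λI) = λ^2 - 2λ - 8 = 0.
Eigenvalues λ = -2, 4.
For λ=-2: (A-λI) row 1 is [6, -18], so an eigenvector is (3, 1).
For λ=4: (A-λI) row 1 is [0, -18], so an eigenvector is (1, 0).
General solution: c_1e^(-2t)(3,1) + c_2e^(4t)(1,0).

x(t) = 3c_1e^(-2t) + c_2e^(4t), y(t) = c_1e^(-2t)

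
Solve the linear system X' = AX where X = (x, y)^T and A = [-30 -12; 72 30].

x(t) = -K_1e^(-6t) + K_2e^(6t), y(t) = 2K_1e^(-6t) - 3K_2e^(6t)

Coefficient matrix A = [[-30, -12], [72, 30]].
Characteristic polynomial det(A - λI) = λ^2 - 36 = 0.
Eigenvalues λ = -6, 6.
For λ=-6: (A-λI) row 1 is [-24, -12], so an eigenvector is (-1, 2).
For λ=6: (A-λI) row 1 is [-36, -12], so an eigenvector is (1, -3).
General solution: K_1e^(-6t)(-1,2) + K_2e^(6t)(1,-3).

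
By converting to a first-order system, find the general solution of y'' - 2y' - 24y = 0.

Let x_1 = y, x_2 = y'. Then x_1' = x_2 and x_2' = 24x_1 + 2x_2.
A = [[0,1],[24,2]]; det(A-λI) = λ^2 - 2λ - 24.
Eigenvalues λ = -4, 6 with eigenvectors (1,-4), (1,6).

y(t) = c_1e^(-4t) + c_2e^(6t)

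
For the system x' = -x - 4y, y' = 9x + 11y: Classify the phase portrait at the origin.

A = [[-1,-4],[9,11]]; det(A-λI) = λ^2 - 10λ + 25.
repeated λ = 5 with a single eigenvector.

unstable improper node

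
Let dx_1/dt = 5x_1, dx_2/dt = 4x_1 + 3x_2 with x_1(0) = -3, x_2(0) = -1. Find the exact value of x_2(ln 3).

-1323

A = [[5,0],[4,3]]; eigenvalues λ = 5, 3.
Eigenvectors: (-1,-2) for λ=5, (0,-1) for λ=3.
From the initial condition, c_1 = 3, c_2 = -5.
x_2(ln 3) = (3)(3^5)(-2) + (-5)(3^3)(-1) = -1323.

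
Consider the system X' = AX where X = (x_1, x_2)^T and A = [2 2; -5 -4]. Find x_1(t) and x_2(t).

x_1(t) = C_1e^(-t)sin(t) - C_1e^(-t)cos(t) - C_2e^(-t)sin(t) - C_2e^(-t)cos(t), x_2(t) = -C_1e^(-t)sin(t) + 2C_1e^(-t)cos(t) + 2C_2e^(-t)sin(t) + C_2e^(-t)cos(t)

Coefficient matrix A = [[2, 2], [-5, -4]].
Characteristic polynomial det(A - λI) = λ^2 + 2λ + 2 = 0.
Eigenvalues λ = -1 ± i (complex conjugate pair).
For λ=-1+i: an eigenvector is (-1,2) - i(1,-1) = (-1 - i, 2 + i).
A real fundamental pair from Re and Im of e^((-1+i)t)v: X_1 = e^(-t)(cos(t)·(-1,2) + sin(t)·(1,-1)), X_2 = e^(-t)(sin(t)·(-1,2) - cos(t)·(1,-1)).
General solution: C_1X_1 + C_2X_2.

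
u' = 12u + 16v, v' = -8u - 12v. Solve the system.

u(t) = -C_1e^(-4t) + 2C_2e^(4t), v(t) = C_1e^(-4t) - C_2e^(4t)

Coefficient matrix A = [[12, 16], [-8, -12]].
Characteristic polynomial det(A - λI) = λ^2 - 16 = 0.
Eigenvalues λ = -4, 4.
For λ=-4: (A-λI) row 1 is [16, 16], so an eigenvector is (-1, 1).
For λ=4: (A-λI) row 1 is [8, 16], so an eigenvector is (2, -1).
General solution: C_1e^(-4t)(-1,1) + C_2e^(4t)(2,-1).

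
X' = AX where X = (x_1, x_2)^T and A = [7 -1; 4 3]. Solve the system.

Coefficient matrix A = [[7, -1], [4, 3]].
Characteristic polynomial det(A - λI) = λ^2 - 10λ + 25 = 0.
Single eigenvalue λ = 5 with algebraic multiplicity 2.
Eigenvector v = (1,2); generalized eigenvector w with (A-λI)w=v is (0,-1).
General solution: e^(5t)[c_1·v + c_2·(t·v + w)].

x_1(t) = c_1e^(5t) + c_2te^(5t), x_2(t) = 2c_1e^(5t) + 2c_2te^(5t) - c_2e^(5t)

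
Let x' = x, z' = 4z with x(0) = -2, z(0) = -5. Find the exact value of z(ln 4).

A = [[1,0],[0,4]]; eigenvalues λ = 4, 1.
Eigenvectors: (0,-1) for λ=4, (1,0) for λ=1.
From the initial condition, c_1 = 5, c_2 = -2.
z(ln 4) = (5)(4^4)(-1) + (-2)(4^1)(0) = -1280.

-1280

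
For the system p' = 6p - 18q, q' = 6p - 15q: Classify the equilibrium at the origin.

stable node

A = [[6,-18],[6,-15]]; det(A-λI) = λ^2 + 9λ + 18.
λ = -6, -3: both negative.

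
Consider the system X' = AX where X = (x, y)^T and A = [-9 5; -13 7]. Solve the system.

Coefficient matrix A = [[-9, 5], [-13, 7]].
Characteristic polynomial det(A - λI) = λ^2 + 2λ + 2 = 0.
Eigenvalues λ = -1 ± i (complex conjugate pair).
For λ=-1+i: an eigenvector is (2,3) - i(-1,-2) = (2 + i, 3 + 2i).
A real fundamental pair from Re and Im of e^((-1+i)t)v: X_1 = e^(-t)(cos(t)·(2,3) + sin(t)·(-1,-2)), X_2 = e^(-t)(sin(t)·(2,3) - cos(t)·(-1,-2)).
General solution: C_1X_1 + C_2X_2.

x(t) = -C_1e^(-t)sin(t) + 2C_1e^(-t)cos(t) + 2C_2e^(-t)sin(t) + C_2e^(-t)cos(t), y(t) = -2C_1e^(-t)sin(t) + 3C_1e^(-t)cos(t) + 3C_2e^(-t)sin(t) + 2C_2e^(-t)cos(t)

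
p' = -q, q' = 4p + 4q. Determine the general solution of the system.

Coefficient matrix A = [[0, -1], [4, 4]].
Characteristic polynomial det(A - λI) = λ^2 - 4λ + 4 = 0.
Single eigenvalue λ = 2 with algebraic multiplicity 2.
Eigenvector v = (-1,2); generalized eigenvector w with (A-λI)w=v is (-1,3).
General solution: e^(2t)[C_1·v + C_2·(t·v + w)].

p(t) = -C_1e^(2t) - C_2te^(2t) - C_2e^(2t), q(t) = 2C_1e^(2t) + 2C_2te^(2t) + 3C_2e^(2t)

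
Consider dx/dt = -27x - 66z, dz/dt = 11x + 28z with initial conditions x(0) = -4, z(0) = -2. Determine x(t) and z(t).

Coefficient matrix A = [[-27, -66], [11, 28]].
Characteristic polynomial det(A - λI) = λ^2 - λ - 30 = 0.
Eigenvalues λ = -5, 6.
For λ=-5: (A-λI) row 1 is [-22, -66], so an eigenvector is (-3, 1).
For λ=6: (A-λI) row 1 is [-33, -66], so an eigenvector is (-2, 1).
General solution: C_1e^(-5t)(-3,1) + C_2e^(6t)(-2,1).
Applying x(0)=-4, z(0)=-2 gives C_1=8, C_2=-10.

x(t) = 20e^(6t) - 24e^(-5t), z(t) = -10e^(6t) + 8e^(-5t)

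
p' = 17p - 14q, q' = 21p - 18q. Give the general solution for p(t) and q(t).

Coefficient matrix A = [[17, -14], [21, -18]].
Characteristic polynomial det(A - λI) = λ^2 + λ - 12 = 0.
Eigenvalues λ = -4, 3.
For λ=-4: (A-λI) row 1 is [21, -14], so an eigenvector is (-2, -3).
For λ=3: (A-λI) row 1 is [14, -14], so an eigenvector is (1, 1).
General solution: c_1e^(-4t)(-2,-3) + c_2e^(3t)(1,1).

p(t) = -2c_1e^(-4t) + c_2e^(3t), q(t) = -3c_1e^(-4t) + c_2e^(3t)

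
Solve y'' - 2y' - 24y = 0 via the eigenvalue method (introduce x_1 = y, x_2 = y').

Let x_1 = y, x_2 = y'. Then x_1' = x_2 and x_2' = 24x_1 + 2x_2.
A = [[0,1],[24,2]]; det(A-λI) = λ^2 - 2λ - 24.
Eigenvalues λ = -4, 6 with eigenvectors (1,-4), (1,6).

y(t) = K_1e^(-4t) + K_2e^(6t)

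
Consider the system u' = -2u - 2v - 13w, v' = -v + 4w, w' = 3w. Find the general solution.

u(t) = -2K_1e^(-t) + K_2e^(-2t) - 3K_3e^(3t), v(t) = K_1e^(-t) + K_3e^(3t), w(t) = K_3e^(3t)

Coefficient matrix A = [[-2, -2, -13], [0, -1, 4], [0, 0, 3]].
det(A - λI) = 0 gives eigenvalues λ = -1, -2, 3.
For λ=-1: eigenvector (-2,1,0).
For λ=-2: eigenvector (1,0,0).
For λ=3: eigenvector (-3,1,1).
General solution: K_1e^(-t)(-2,1,0) + K_2e^(-2t)(1,0,0) + K_3e^(3t)(-3,1,1).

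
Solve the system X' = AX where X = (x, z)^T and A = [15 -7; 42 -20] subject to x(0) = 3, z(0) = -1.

Coefficient matrix A = [[15, -7], [42, -20]].
Characteristic polynomial det(A - λI) = λ^2 + 5λ - 6 = 0.
Eigenvalues λ = -6, 1.
For λ=-6: (A-λI) row 1 is [21, -7], so an eigenvector is (1, 3).
For λ=1: (A-λI) row 1 is [14, -7], so an eigenvector is (-1, -2).
General solution: C_1e^(-6t)(1,3) + C_2e^(t)(-1,-2).
Applying x(0)=3, z(0)=-1 gives C_1=-7, C_2=-10.

x(t) = 10e^(t) - 7e^(-6t), z(t) = 20e^(t) - 21e^(-6t)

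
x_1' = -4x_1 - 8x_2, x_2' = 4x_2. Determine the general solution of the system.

Coefficient matrix A = [[-4, -8], [0, 4]].
Characteristic polynomial det(A - λI) = λ^2 - 16 = 0.
Eigenvalues λ = -4, 4.
For λ=-4: (A-λI) row 1 is [0, -8], so an eigenvector is (1, 0).
For λ=4: (A-λI) row 1 is [-8, -8], so an eigenvector is (-1, 1).
General solution: K_1e^(-4t)(1,0) + K_2e^(4t)(-1,1).

x_1(t) = K_1e^(-4t) - K_2e^(4t), x_2(t) = K_2e^(4t)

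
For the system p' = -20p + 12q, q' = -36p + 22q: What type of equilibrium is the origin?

saddle

A = [[-20,12],[-36,22]]; det(A-λI) = λ^2 - 2λ - 8.
λ = -2, 4: opposite signs.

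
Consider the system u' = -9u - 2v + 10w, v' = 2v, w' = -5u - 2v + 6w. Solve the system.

Coefficient matrix A = [[-9, -2, 10], [0, 2, 0], [-5, -2, 6]].
det(A - λI) = 0 gives eigenvalues λ = -4, 2, 1.
For λ=-4: eigenvector (2,0,1).
For λ=2: eigenvector (-2,1,-2).
For λ=1: eigenvector (1,0,1).
General solution: C_1e^(-4t)(2,0,1) + C_2e^(2t)(-2,1,-2) + C_3e^(t)(1,0,1).

u(t) = 2C_1e^(-4t) - 2C_2e^(2t) + C_3e^(t), v(t) = C_2e^(2t), w(t) = C_1e^(-4t) - 2C_2e^(2t) + C_3e^(t)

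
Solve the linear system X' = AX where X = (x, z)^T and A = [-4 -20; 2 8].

Coefficient matrix A = [[-4, -20], [2, 8]].
Characteristic polynomial det(A - λI) = λ^2 - 4λ + 8 = 0.
Eigenvalues λ = 2 ± 2i (complex conjugate pair).
For λ=2+2i: an eigenvector is (-1,0) - i(3,-1) = (-1 - 3i, 0 + i).
A real fundamental pair from Re and Im of e^((2+2i)t)v: X_1 = e^(2t)(cos(2t)·(-1,0) + sin(2t)·(3,-1)), X_2 = e^(2t)(sin(2t)·(-1,0) - cos(2t)·(3,-1)).
General solution: K_1X_1 + K_2X_2.

x(t) = 3K_1e^(2t)sin(2t) - K_1e^(2t)cos(2t) - K_2e^(2t)sin(2t) - 3K_2e^(2t)cos(2t), z(t) = -K_1e^(2t)sin(2t) + K_2e^(2t)cos(2t)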